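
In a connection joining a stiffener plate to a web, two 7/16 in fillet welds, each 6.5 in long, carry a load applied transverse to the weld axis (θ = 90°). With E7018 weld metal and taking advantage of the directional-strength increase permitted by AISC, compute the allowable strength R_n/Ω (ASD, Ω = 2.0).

E70XX → F_EXX = 70 ksi.
t_e = 0.707 × 0.4375 = 0.3093 in; A_we = 0.3093 × 13 = 4.021 in².
Directional factor: 1.0 + 0.5 sin^1.5(90°) = 1.5.
F_nw = 0.6 × 70 × 1.5 = 63 ksi.
R_n/Ω = (63 × 4.021) / 2.0 = 126.7 kips.

R_n/Ω ≈ 127 kips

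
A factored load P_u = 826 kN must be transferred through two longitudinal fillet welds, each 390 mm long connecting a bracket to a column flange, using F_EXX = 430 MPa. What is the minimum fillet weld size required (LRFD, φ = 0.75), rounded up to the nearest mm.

Total weld length L = 780 mm.
Required throat t_e = P_u / (φ × 0.6 F_EXX × L) = 826 / (0.75 × 0.6 × 430 × 780 × 10⁻³) = 5.473 mm.
Required leg w = t_e / 0.707 = 7.741 mm → use 8 mm.

w = 8 mm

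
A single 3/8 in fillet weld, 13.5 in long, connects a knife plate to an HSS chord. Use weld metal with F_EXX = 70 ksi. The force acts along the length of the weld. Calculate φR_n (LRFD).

φR_n ≈ 113 kips

Effective throat t_e = 0.707 × 0.375 = 0.2651 in.
Total length L = 13.5 in; A_we = 0.2651 × 13.5 = 3.579 in².
F_nw = 0.6 F_EXX = 0.6 × 70 = 42 ksi.
φR_n = 0.75 × 42 × 3.579 = 112.7 kips.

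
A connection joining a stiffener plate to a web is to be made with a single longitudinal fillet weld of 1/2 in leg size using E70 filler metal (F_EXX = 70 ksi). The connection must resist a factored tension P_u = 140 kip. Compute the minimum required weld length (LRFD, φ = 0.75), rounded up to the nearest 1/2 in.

Throat t_e = 0.707 × 0.5 = 0.3535 in.
φr_n = 0.75 × 0.6 × 70 × 0.3535 = 11.14 kip/in.
L_req = P_u / φr_n = 140 / 11.14 = 12.57 in total.
Round up → use L = 13 in.

L = 13 in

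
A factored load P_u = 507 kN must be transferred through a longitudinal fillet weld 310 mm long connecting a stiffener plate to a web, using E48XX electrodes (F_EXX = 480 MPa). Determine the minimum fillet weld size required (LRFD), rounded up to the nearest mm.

w = 11 mm

Total weld length L = 310 mm.
Required throat t_e = P_u / (φ × 0.6 F_EXX × L) = 507 / (0.75 × 0.6 × 480 × 310 × 10⁻³) = 7.572 mm.
Required leg w = t_e / 0.707 = 10.71 mm → use 11 mm.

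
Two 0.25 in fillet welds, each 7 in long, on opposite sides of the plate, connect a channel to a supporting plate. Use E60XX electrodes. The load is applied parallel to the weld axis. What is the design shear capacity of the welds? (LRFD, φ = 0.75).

φR_n ≈ 66.8 kips

E60XX → F_EXX = 60 ksi.
Effective throat t_e = 0.707 × 0.25 = 0.1767 in.
Total length L = 14 in; A_we = 0.1767 × 14 = 2.474 in².
F_nw = 0.6 F_EXX = 0.6 × 60 = 36 ksi.
φR_n = 0.75 × 36 × 2.474 = 66.81 kips.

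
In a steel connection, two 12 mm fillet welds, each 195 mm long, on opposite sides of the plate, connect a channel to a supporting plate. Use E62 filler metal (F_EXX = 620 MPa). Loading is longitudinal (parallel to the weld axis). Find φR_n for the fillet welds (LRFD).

Effective throat t_e = 0.707 × 12 = 8.484 mm.
Total length L = 390 mm; A_we = 8.484 × 390 = 3309 mm².
F_nw = 0.6 F_EXX = 0.6 × 620 = 372 MPa.
φR_n = 0.75 × 372 × 3309 × 10⁻³ = 923.1 kN.

φR_n ≈ 923 kN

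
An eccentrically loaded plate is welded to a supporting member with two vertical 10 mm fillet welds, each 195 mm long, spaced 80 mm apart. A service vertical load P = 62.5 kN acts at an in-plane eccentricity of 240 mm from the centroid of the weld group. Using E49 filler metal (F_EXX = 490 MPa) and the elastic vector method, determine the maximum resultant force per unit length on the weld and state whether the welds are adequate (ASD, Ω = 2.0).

Total weld length L_w = 390 mm. Treat welds as unit-width lines.
Polar moment about centroid: J = 2[d³/12 + d(b/2)²] = 2[195³/12 + 195×40²] = 1860000 mm³.
Direct shear f_v = P/L_w = 62.5×10³ / 390 = 160.3 N/mm (vertical).
Torsion M = P·e = 62.5×10³ × 240 = 15000000 N·mm.
Critical point at (x, y) = (40, 97.5) from centroid. f_tx = M·y/J = 786.4 N/mm; f_ty = M·x/J = 322.6 N/mm.
Resultant f_max = √[f_tx² + (f_v + f_ty)²] = √[786.4² + (160.3 + 322.6)²] = 922.8 N/mm.
Capacity per unit length: r_n/Ω = (1/2.0) × 0.6 × 490 × (0.707 × 10) = 1039 N/mm.
922.8 ≤ 1039 → adequate.

f_max ≈ 923 N/mm; adequate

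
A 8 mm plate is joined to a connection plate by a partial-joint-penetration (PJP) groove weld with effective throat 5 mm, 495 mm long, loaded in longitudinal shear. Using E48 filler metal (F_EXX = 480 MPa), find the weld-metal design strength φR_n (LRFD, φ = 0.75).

Effective throat (given) t_e = 5 mm.
A_we = 5 × 495 = 2475 mm².
F_nw = 0.6 F_EXX = 288 MPa.
φR_n = 0.75 × 288 × 2475 × 10⁻³ = 534.6 kN.

φR_n ≈ 535 kN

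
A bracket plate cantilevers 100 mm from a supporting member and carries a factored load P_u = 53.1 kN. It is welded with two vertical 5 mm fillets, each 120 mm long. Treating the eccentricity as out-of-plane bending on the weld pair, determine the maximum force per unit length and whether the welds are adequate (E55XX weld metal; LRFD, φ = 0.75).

E55XX → F_EXX = 550 MPa.
L_w = 2 × 120 = 240 mm; section modulus (unit throat) S = 2 × L²/6 = 4800 mm².
Direct shear f_v = P/L_w = 53.1×10³/240 = 221.2 N/mm.
Moment M = P × e = 53.1×10³ × 100 = 5310000 N·mm; bending f_b = M/S = 1106 N/mm.
f_max = √(f_v² + f_b²) = √(221.2² + 1106²) = 1128 N/mm.
φr_n = 0.75 × 0.6 × 550 × (0.707 × 5) = 874.9 N/mm → NOT adequate.

f_max ≈ 1130 N/mm; NOT adequate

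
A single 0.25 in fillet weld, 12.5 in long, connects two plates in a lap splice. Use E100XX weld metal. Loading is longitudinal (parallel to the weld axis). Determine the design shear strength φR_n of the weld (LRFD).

φR_n ≈ 99.4 kips

E100XX → F_EXX = 100 ksi.
Effective throat t_e = 0.707 × 0.25 = 0.1767 in.
Total length L = 12.5 in; A_we = 0.1767 × 12.5 = 2.209 in².
F_nw = 0.6 F_EXX = 0.6 × 100 = 60 ksi.
φR_n = 0.75 × 60 × 2.209 = 99.42 kips.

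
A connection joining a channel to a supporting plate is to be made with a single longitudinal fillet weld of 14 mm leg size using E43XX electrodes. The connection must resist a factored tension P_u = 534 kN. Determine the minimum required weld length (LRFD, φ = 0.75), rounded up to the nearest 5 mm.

E43XX → F_EXX = 430 MPa.
Throat t_e = 0.707 × 14 = 9.898 mm.
φr_n = 0.75 × 0.6 × 430 × 9.898 × 10⁻³ = 1.915 kN/mm.
L_req = P_u / φr_n = 534 / 1.915 = 278.8 mm total.
Round up → use L = 280 mm.

L = 280 mm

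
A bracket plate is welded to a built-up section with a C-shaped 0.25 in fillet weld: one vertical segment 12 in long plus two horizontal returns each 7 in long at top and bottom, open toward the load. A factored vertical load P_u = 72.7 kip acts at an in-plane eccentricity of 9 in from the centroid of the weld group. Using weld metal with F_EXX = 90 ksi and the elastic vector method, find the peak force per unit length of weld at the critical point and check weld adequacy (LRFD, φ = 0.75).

Total weld length L_w = 26 in. Treat welds as unit-width lines.
Centroid: x̄ = 2×7×3.5 / 26 = 1.885 in from the vertical weld.
Polar moment about centroid: J = I_x + I_y = [12³/12 + 2×7×6²] + [12×1.885² + 2(7³/12 + 7×1.615²)] = 784.3 in³.
Direct shear f_v = P/L_w = 72.7 / 26 = 2.796 kip/in (vertical).
Torsion M = P·e = 72.7 × 9 = 654.3 kip·in.
Critical point at (x, y) = (5.115, 6) from centroid. f_tx = M·y/J = 5.005 kip/in; f_ty = M·x/J = 4.267 kip/in.
Resultant f_max = √[f_tx² + (f_v + f_ty)²] = √[5.005² + (2.796 + 4.267)²] = 8.657 kip/in.
Capacity per unit length: φr_n = 0.75 × 0.6 × 90 × (0.707 × 0.25) = 7.158 kip/in.
8.657 > 7.158 → NOT adequate.

f_max ≈ 8.66 kip/in; NOT adequate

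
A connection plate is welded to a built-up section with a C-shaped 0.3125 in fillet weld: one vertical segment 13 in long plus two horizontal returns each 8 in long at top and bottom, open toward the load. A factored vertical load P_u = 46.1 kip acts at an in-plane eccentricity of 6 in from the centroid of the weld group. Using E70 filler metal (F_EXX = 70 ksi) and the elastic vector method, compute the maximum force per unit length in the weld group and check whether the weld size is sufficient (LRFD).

Total weld length L_w = 29 in. Treat welds as unit-width lines.
Centroid: x̄ = 2×8×4 / 29 = 2.207 in from the vertical weld.
Polar moment about centroid: J = I_x + I_y = [13³/12 + 2×8×6.5²] + [13×2.207² + 2(8³/12 + 8×1.793²)] = 1059 in³.
Direct shear f_v = P/L_w = 46.1 / 29 = 1.59 kip/in (vertical).
Torsion M = P·e = 46.1 × 6 = 276.6 kip·in.
Critical point at (x, y) = (5.793, 6.5) from centroid. f_tx = M·y/J = 1.697 kip/in; f_ty = M·x/J = 1.513 kip/in.
Resultant f_max = √[f_tx² + (f_v + f_ty)²] = √[1.697² + (1.59 + 1.513)²] = 3.537 kip/in.
Capacity per unit length: φr_n = 0.75 × 0.6 × 70 × (0.707 × 0.3125) = 6.96 kip/in.
3.537 ≤ 6.96 → adequate.

f_max ≈ 3.54 kip/in; adequate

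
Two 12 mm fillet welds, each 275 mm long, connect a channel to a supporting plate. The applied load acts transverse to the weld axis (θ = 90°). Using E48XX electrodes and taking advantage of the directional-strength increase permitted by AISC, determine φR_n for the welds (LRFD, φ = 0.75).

E48XX → F_EXX = 480 MPa.
t_e = 0.707 × 12 = 8.484 mm; A_we = 8.484 × 550 = 4666 mm².
Directional factor: 1.0 + 0.5 sin^1.5(90°) = 1.5.
F_nw = 0.6 × 480 × 1.5 = 432 MPa.
φR_n = 0.75 × 432 × 4666 × 10⁻³ = 1512 kN.

φR_n ≈ 1510 kN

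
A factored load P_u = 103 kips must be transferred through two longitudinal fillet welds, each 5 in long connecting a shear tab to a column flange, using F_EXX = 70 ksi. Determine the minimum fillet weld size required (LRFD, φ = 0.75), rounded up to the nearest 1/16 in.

Total weld length L = 10 in.
Required throat t_e = P_u / (φ × 0.6 F_EXX × L) = 103 / (0.75 × 0.6 × 70 × 10) = 0.327 in.
Required leg w = t_e / 0.707 = 0.4625 in → use 1/2 in.

w = 1/2 in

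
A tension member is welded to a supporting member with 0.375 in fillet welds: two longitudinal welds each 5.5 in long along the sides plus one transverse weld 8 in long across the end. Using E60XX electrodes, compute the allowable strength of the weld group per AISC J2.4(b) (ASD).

E60XX → F_EXX = 60 ksi.
t_e = 0.707 × 0.375 = 0.2651 in.
R_nwl = 0.6 × 60 × 0.2651 × 11 = 105 kip (longitudinal, 2 welds).
R_nwt = 0.6 × 60 × 0.2651 × 8 = 76.36 kip (transverse, base value).
(i) R_nwl + R_nwt = 181.3 kip; (ii) 0.85 R_nwl + 1.5 R_nwt = 203.8 kip.
R_n = max = 203.8 kip [governs: (ii)]; R_n/Ω = 101.9 kip.

R_n/Ω ≈ 102 kip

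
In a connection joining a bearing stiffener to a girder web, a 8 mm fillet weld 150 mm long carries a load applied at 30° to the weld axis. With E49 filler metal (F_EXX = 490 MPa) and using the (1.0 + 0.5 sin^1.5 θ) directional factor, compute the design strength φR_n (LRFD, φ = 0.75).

φR_n ≈ 220 kN

t_e = 0.707 × 8 = 5.656 mm; A_we = 5.656 × 150 = 848.4 mm².
Directional factor: 1.0 + 0.5 sin^1.5(30°) = 1.177.
F_nw = 0.6 × 490 × 1.177 = 346 MPa.
φR_n = 0.75 × 346 × 848.4 × 10⁻³ = 220.1 kN.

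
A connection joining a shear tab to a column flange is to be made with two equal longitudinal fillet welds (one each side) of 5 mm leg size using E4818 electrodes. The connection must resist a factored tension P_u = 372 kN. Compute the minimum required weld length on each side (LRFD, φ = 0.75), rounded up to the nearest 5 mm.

L = 245 mm on each side

E48XX → F_EXX = 480 MPa.
Throat t_e = 0.707 × 5 = 3.535 mm.
φr_n = 0.75 × 0.6 × 480 × 3.535 × 10⁻³ = 0.7636 kN/mm.
L_req = P_u / φr_n = 372 / 0.7636 = 487.2 mm total.
Per side: 487.2 / 2 = 243.6 mm.
Round up → use L = 245 mm on each side.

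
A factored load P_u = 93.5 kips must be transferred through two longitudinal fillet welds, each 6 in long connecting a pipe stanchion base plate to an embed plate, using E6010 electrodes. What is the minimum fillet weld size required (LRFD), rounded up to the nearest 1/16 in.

w = 7/16 in

E60XX → F_EXX = 60 ksi.
Total weld length L = 12 in.
Required throat t_e = P_u / (φ × 0.6 F_EXX × L) = 93.5 / (0.75 × 0.6 × 60 × 12) = 0.2886 in.
Required leg w = t_e / 0.707 = 0.4082 in → use 7/16 in.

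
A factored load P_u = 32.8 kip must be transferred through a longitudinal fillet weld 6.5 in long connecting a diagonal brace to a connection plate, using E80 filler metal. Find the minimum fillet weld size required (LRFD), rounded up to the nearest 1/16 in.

w = 1/4 in

E80XX → F_EXX = 80 ksi.
Total weld length L = 6.5 in.
Required throat t_e = P_u / (φ × 0.6 F_EXX × L) = 32.8 / (0.75 × 0.6 × 80 × 6.5) = 0.1402 in.
Required leg w = t_e / 0.707 = 0.1983 in → use 1/4 in.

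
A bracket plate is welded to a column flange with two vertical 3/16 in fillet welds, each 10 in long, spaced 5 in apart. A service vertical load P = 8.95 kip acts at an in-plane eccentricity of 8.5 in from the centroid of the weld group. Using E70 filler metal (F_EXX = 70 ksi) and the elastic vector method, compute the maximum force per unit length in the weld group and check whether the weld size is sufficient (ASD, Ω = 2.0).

f_max ≈ 1.71 kip/in; adequate

Total weld length L_w = 20 in. Treat welds as unit-width lines.
Polar moment about centroid: J = 2[d³/12 + d(b/2)²] = 2[10³/12 + 10×2.5²] = 291.7 in³.
Direct shear f_v = P/L_w = 8.95 / 20 = 0.4475 kip/in (vertical).
Torsion M = P·e = 8.95 × 8.5 = 76.075 kip·in.
Critical point at (x, y) = (2.5, 5) from centroid. f_tx = M·y/J = 1.304 kip/in; f_ty = M·x/J = 0.6521 kip/in.
Resultant f_max = √[f_tx² + (f_v + f_ty)²] = √[1.304² + (0.4475 + 0.6521)²] = 1.706 kip/in.
Capacity per unit length: r_n/Ω = (1/2.0) × 0.6 × 70 × (0.707 × 0.1875) = 2.784 kip/in.
1.706 ≤ 2.784 → adequate.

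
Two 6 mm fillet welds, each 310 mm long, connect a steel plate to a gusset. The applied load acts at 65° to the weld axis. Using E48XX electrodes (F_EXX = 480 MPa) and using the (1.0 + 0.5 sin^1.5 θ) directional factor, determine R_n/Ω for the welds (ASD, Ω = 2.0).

R_n/Ω ≈ 542 kN

t_e = 0.707 × 6 = 4.242 mm; A_we = 4.242 × 620 = 2630 mm².
Directional factor: 1.0 + 0.5 sin^1.5(65°) = 1.431.
F_nw = 0.6 × 480 × 1.431 = 412.2 MPa.
R_n/Ω = (412.2 × 2630) / 2.0 × 10⁻³ = 542.1 kN.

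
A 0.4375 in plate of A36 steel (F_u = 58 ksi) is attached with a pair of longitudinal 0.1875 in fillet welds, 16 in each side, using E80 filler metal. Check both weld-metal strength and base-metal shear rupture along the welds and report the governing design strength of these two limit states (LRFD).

E80XX → F_EXX = 80 ksi.
t_e = 0.707 × 0.1875 = 0.1326 in; L = 32 in.
Weld metal: φR_n = 0.75 × 0.6 × 80 × 0.1326 × 32 = 152.7 kip.
Base metal (shear rupture): φR_n = 0.75 × 0.6 × 58 × 0.4375 × 32 = 365.4 kip.
Governing: weld metal.

φR_n ≈ 153 kip (weld metal governs)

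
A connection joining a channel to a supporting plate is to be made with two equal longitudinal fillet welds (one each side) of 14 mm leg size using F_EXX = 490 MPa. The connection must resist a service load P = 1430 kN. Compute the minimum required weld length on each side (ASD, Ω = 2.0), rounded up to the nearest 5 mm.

Throat t_e = 0.707 × 14 = 9.898 mm.
r_n/Ω = (0.6 × 490 × 9.898) / 2.0 = 1455 N/mm = 1.455 kN/mm.
L_req = P / (r_n/Ω) = 1430 / 1.455 = 982.8 mm total.
Per side: 982.8 / 2 = 491.4 mm.
Round up → use L = 495 mm on each side.

L = 495 mm on each side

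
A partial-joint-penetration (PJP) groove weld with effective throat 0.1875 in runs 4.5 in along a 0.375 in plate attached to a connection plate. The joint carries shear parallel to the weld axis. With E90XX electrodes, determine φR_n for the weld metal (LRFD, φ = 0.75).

φR_n ≈ 34.2 kip

E90XX → F_EXX = 90 ksi.
Effective throat (given) t_e = 0.1875 in.
A_we = 0.1875 × 4.5 = 0.8438 in².
F_nw = 0.6 F_EXX = 54 ksi.
φR_n = 0.75 × 54 × 0.8438 = 34.17 kip.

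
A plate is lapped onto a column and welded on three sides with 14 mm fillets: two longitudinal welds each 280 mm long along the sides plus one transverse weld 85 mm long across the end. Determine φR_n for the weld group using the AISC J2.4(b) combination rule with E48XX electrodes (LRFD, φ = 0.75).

φR_n ≈ 1380 kN

E48XX → F_EXX = 480 MPa.
t_e = 0.707 × 14 = 9.898 mm.
R_nwl = 0.6 × 480 × 9.898 × 560 × 10⁻³ = 1596 kN (longitudinal, 2 welds).
R_nwt = 0.6 × 480 × 9.898 × 85 × 10⁻³ = 242.3 kN (transverse, base value).
(i) R_nwl + R_nwt = 1839 kN; (ii) 0.85 R_nwl + 1.5 R_nwt = 1720 kN.
R_n = max = 1839 kN [governs: (i)]; φR_n = 1379 kN.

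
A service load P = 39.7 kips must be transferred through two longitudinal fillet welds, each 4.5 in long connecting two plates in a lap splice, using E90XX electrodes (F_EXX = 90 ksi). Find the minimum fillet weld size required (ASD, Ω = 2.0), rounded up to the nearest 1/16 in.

w = 1/4 in

Total weld length L = 9 in.
Required throat t_e = P × Ω / (0.6 F_EXX × L) = 39.7 × 2.0 / (0.6 × 90 × 9) = 0.1634 in.
Required leg w = t_e / 0.707 = 0.2311 in → use 1/4 in.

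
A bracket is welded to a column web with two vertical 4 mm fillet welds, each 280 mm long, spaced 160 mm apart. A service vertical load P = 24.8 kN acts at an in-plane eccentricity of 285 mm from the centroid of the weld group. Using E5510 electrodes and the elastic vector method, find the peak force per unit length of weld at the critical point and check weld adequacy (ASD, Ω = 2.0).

E55XX → F_EXX = 550 MPa.
Total weld length L_w = 560 mm. Treat welds as unit-width lines.
Polar moment about centroid: J = 2[d³/12 + d(b/2)²] = 2[280³/12 + 280×80²] = 7243000 mm³.
Direct shear f_v = P/L_w = 24.8×10³ / 560 = 44.29 N/mm (vertical).
Torsion M = P·e = 24.8×10³ × 285 = 7068000 N·mm.
Critical point at (x, y) = (80, 140) from centroid. f_tx = M·y/J = 136.6 N/mm; f_ty = M·x/J = 78.07 N/mm.
Resultant f_max = √[f_tx² + (f_v + f_ty)²] = √[136.6² + (44.29 + 78.07)²] = 183.4 N/mm.
Capacity per unit length: r_n/Ω = (1/2.0) × 0.6 × 550 × (0.707 × 4) = 466.6 N/mm.
183.4 ≤ 466.6 → adequate.

f_max ≈ 183 N/mm; adequate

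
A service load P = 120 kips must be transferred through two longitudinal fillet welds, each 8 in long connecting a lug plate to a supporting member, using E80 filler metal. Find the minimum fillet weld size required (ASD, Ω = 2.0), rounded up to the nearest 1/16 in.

E80XX → F_EXX = 80 ksi.
Total weld length L = 16 in.
Required throat t_e = P × Ω / (0.6 F_EXX × L) = 120 × 2.0 / (0.6 × 80 × 16) = 0.3125 in.
Required leg w = t_e / 0.707 = 0.442 in → use 1/2 in.

w = 1/2 in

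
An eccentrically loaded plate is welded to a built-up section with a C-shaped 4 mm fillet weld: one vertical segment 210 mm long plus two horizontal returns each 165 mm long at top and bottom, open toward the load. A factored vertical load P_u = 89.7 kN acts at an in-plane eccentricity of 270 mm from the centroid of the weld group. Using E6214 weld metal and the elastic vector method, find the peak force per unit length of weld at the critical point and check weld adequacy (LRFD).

E62XX → F_EXX = 620 MPa.
Total weld length L_w = 540 mm. Treat welds as unit-width lines.
Centroid: x̄ = 2×165×82.5 / 540 = 50.42 mm from the vertical weld.
Polar moment about centroid: J = I_x + I_y = [210³/12 + 2×165×105²] + [210×50.42² + 2(165³/12 + 165×32.08²)] = 6032000 mm³.
Direct shear f_v = P/L_w = 89.7×10³ / 540 = 166.1 N/mm (vertical).
Torsion M = P·e = 89.7×10³ × 270 = 24219000 N·mm.
Critical point at (x, y) = (114.6, 105) from centroid. f_tx = M·y/J = 421.6 N/mm; f_ty = M·x/J = 460.1 N/mm.
Resultant f_max = √[f_tx² + (f_v + f_ty)²] = √[421.6² + (166.1 + 460.1)²] = 754.9 N/mm.
Capacity per unit length: φr_n = 0.75 × 0.6 × 620 × (0.707 × 4) = 789 N/mm.
754.9 ≤ 789 → adequate.

f_max ≈ 755 N/mm; adequate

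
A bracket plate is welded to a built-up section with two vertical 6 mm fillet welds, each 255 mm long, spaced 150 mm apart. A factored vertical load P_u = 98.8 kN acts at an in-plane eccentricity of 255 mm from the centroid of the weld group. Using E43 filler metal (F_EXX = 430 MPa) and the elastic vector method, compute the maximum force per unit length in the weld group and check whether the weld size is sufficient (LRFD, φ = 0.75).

f_max ≈ 778 N/mm; adequate

Total weld length L_w = 510 mm. Treat welds as unit-width lines.
Polar moment about centroid: J = 2[d³/12 + d(b/2)²] = 2[255³/12 + 255×75²] = 5632000 mm³.
Direct shear f_v = P/L_w = 98.8×10³ / 510 = 193.7 N/mm (vertical).
Torsion M = P·e = 98.8×10³ × 255 = 25194000 N·mm.
Critical point at (x, y) = (75, 127.5) from centroid. f_tx = M·y/J = 570.3 N/mm; f_ty = M·x/J = 335.5 N/mm.
Resultant f_max = √[f_tx² + (f_v + f_ty)²] = √[570.3² + (193.7 + 335.5)²] = 778 N/mm.
Capacity per unit length: φr_n = 0.75 × 0.6 × 430 × (0.707 × 6) = 820.8 N/mm.
778 ≤ 820.8 → adequate.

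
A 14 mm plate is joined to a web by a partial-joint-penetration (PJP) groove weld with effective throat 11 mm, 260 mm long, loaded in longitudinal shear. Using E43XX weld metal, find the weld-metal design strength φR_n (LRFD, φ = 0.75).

E43XX → F_EXX = 430 MPa.
Effective throat (given) t_e = 11 mm.
A_we = 11 × 260 = 2860 mm².
F_nw = 0.6 F_EXX = 258 MPa.
φR_n = 0.75 × 258 × 2860 × 10⁻³ = 553.4 kN.

φR_n ≈ 553 kN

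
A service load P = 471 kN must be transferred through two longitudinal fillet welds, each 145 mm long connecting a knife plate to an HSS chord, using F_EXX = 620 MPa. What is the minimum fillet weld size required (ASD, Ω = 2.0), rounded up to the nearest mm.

Total weld length L = 290 mm.
Required throat t_e = P × Ω / (0.6 F_EXX × L) = 471 × 2.0 / (0.6 × 620 × 290 × 10⁻³) = 8.732 mm.
Required leg w = t_e / 0.707 = 12.35 mm → use 13 mm.

w = 13 mm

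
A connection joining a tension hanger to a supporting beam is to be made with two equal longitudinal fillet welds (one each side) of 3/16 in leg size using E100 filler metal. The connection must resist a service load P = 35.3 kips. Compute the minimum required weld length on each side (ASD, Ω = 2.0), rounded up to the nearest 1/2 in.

L = 4.5 in on each side

E100XX → F_EXX = 100 ksi.
Throat t_e = 0.707 × 0.1875 = 0.1326 in.
r_n/Ω = (0.6 × 100 × 0.1326) / 2.0 = 3.977 kip/in.
L_req = P / (r_n/Ω) = 35.3 / 3.977 = 8.876 in total.
Per side: 8.876 / 2 = 4.438 in.
Round up → use L = 4.5 in on each side.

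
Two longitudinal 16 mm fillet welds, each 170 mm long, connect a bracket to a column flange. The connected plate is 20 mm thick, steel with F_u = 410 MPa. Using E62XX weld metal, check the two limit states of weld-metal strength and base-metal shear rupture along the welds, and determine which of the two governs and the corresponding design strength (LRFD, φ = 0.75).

E62XX → F_EXX = 620 MPa.
t_e = 0.707 × 16 = 11.31 mm; L = 340 mm.
Weld metal: φR_n = 0.75 × 0.6 × 620 × 11.31 × 340 × 10⁻³ = 1073 kN.
Base metal (shear rupture): φR_n = 0.75 × 0.6 × 410 × 20 × 340 × 10⁻³ = 1255 kN.
Governing: weld metal.

φR_n ≈ 1070 kN (weld metal governs)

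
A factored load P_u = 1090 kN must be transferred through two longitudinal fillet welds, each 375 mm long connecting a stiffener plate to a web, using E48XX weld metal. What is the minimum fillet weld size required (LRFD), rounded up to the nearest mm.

E48XX → F_EXX = 480 MPa.
Total weld length L = 750 mm.
Required throat t_e = P_u / (φ × 0.6 F_EXX × L) = 1090 / (0.75 × 0.6 × 480 × 750 × 10⁻³) = 6.728 mm.
Required leg w = t_e / 0.707 = 9.517 mm → use 10 mm.

w = 10 mm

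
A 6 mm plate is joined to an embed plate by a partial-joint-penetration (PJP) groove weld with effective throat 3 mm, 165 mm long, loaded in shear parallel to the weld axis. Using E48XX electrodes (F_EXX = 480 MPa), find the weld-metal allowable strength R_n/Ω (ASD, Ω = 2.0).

Effective throat (given) t_e = 3 mm.
A_we = 3 × 165 = 495 mm².
F_nw = 0.6 F_EXX = 288 MPa.
R_n/Ω = (288 × 495) / 2.0 × 10⁻³ = 71.28 kN.

R_n/Ω ≈ 71.3 kN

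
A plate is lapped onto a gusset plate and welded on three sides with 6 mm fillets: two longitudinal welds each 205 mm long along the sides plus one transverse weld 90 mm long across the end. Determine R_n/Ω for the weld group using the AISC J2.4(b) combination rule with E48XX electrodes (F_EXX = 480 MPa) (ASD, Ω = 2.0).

t_e = 0.707 × 6 = 4.242 mm.
R_nwl = 0.6 × 480 × 4.242 × 410 × 10⁻³ = 500.9 kN (longitudinal, 2 welds).
R_nwt = 0.6 × 480 × 4.242 × 90 × 10⁻³ = 110 kN (transverse, base value).
(i) R_nwl + R_nwt = 610.8 kN; (ii) 0.85 R_nwl + 1.5 R_nwt = 590.7 kN.
R_n = max = 610.8 kN [governs: (i)]; R_n/Ω = 305.4 kN.

R_n/Ω ≈ 305 kN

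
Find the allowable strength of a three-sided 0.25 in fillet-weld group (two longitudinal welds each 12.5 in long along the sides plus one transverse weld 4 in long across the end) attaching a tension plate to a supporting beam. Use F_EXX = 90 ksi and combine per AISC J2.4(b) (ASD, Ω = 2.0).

t_e = 0.707 × 0.25 = 0.1767 in.
R_nwl = 0.6 × 90 × 0.1767 × 25 = 238.6 kips (longitudinal, 2 welds).
R_nwt = 0.6 × 90 × 0.1767 × 4 = 38.18 kips (transverse, base value).
(i) R_nwl + R_nwt = 276.8 kips; (ii) 0.85 R_nwl + 1.5 R_nwt = 260.1 kips.
R_n = max = 276.8 kips [governs: (i)]; R_n/Ω = 138.4 kips.

R_n/Ω ≈ 138 kips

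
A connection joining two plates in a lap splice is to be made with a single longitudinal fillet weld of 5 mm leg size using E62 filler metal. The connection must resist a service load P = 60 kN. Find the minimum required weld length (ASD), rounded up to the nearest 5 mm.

E62XX → F_EXX = 620 MPa.
Throat t_e = 0.707 × 5 = 3.535 mm.
r_n/Ω = (0.6 × 620 × 3.535) / 2.0 = 657.5 N/mm = 0.6575 kN/mm.
L_req = P / (r_n/Ω) = 60 / 0.6575 = 91.25 mm total.
Round up → use L = 95 mm.

L = 95 mm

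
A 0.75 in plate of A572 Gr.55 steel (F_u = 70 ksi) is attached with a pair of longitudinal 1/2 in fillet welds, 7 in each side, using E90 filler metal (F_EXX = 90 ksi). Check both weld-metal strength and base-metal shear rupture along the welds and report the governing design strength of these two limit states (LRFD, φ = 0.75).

φR_n ≈ 200 kips (weld metal governs)

t_e = 0.707 × 0.5 = 0.3535 in; L = 14 in.
Weld metal: φR_n = 0.75 × 0.6 × 90 × 0.3535 × 14 = 200.4 kips.
Base metal (shear rupture): φR_n = 0.75 × 0.6 × 70 × 0.75 × 14 = 330.8 kips.
Governing: weld metal.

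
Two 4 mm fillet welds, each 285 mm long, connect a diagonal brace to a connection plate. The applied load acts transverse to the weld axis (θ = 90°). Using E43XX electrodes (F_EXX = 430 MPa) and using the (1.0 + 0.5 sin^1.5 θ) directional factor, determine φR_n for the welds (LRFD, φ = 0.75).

φR_n ≈ 468 kN

t_e = 0.707 × 4 = 2.828 mm; A_we = 2.828 × 570 = 1612 mm².
Directional factor: 1.0 + 0.5 sin^1.5(90°) = 1.5.
F_nw = 0.6 × 430 × 1.5 = 387 MPa.
φR_n = 0.75 × 387 × 1612 × 10⁻³ = 467.9 kN.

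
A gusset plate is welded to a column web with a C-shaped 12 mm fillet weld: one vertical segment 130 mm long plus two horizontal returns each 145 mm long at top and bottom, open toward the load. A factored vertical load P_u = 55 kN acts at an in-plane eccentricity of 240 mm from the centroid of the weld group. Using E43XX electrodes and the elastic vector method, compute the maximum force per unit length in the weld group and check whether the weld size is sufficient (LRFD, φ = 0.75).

f_max ≈ 748 N/mm; adequate

E43XX → F_EXX = 430 MPa.
Total weld length L_w = 420 mm. Treat welds as unit-width lines.
Centroid: x̄ = 2×145×72.5 / 420 = 50.06 mm from the vertical weld.
Polar moment about centroid: J = I_x + I_y = [130³/12 + 2×145×65²] + [130×50.06² + 2(145³/12 + 145×22.44²)] = 2388000 mm³.
Direct shear f_v = P/L_w = 55×10³ / 420 = 131 N/mm (vertical).
Torsion M = P·e = 55×10³ × 240 = 13200000 N·mm.
Critical point at (x, y) = (94.94, 65) from centroid. f_tx = M·y/J = 359.3 N/mm; f_ty = M·x/J = 524.7 N/mm.
Resultant f_max = √[f_tx² + (f_v + f_ty)²] = √[359.3² + (131 + 524.7)²] = 747.7 N/mm.
Capacity per unit length: φr_n = 0.75 × 0.6 × 430 × (0.707 × 12) = 1642 N/mm.
747.7 ≤ 1642 → adequate.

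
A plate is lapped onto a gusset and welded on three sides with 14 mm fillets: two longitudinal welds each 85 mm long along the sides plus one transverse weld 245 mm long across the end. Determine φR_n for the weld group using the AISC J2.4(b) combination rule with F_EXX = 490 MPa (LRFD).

t_e = 0.707 × 14 = 9.898 mm.
R_nwl = 0.6 × 490 × 9.898 × 170 × 10⁻³ = 494.7 kN (longitudinal, 2 welds).
R_nwt = 0.6 × 490 × 9.898 × 245 × 10⁻³ = 713 kN (transverse, base value).
(i) R_nwl + R_nwt = 1208 kN; (ii) 0.85 R_nwl + 1.5 R_nwt = 1490 kN.
R_n = max = 1490 kN [governs: (ii)]; φR_n = 1117 kN.

φR_n ≈ 1120 kN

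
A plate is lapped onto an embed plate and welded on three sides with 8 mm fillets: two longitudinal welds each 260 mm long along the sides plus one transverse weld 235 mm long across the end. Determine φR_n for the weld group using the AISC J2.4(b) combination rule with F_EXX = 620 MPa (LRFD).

t_e = 0.707 × 8 = 5.656 mm.
R_nwl = 0.6 × 620 × 5.656 × 520 × 10⁻³ = 1094 kN (longitudinal, 2 welds).
R_nwt = 0.6 × 620 × 5.656 × 235 × 10⁻³ = 494.4 kN (transverse, base value).
(i) R_nwl + R_nwt = 1589 kN; (ii) 0.85 R_nwl + 1.5 R_nwt = 1672 kN.
R_n = max = 1672 kN [governs: (ii)]; φR_n = 1254 kN.

φR_n ≈ 1250 kN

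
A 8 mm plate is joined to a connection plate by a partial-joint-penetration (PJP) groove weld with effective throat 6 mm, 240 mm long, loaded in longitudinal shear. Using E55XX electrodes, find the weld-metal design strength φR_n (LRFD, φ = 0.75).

E55XX → F_EXX = 550 MPa.
Effective throat (given) t_e = 6 mm.
A_we = 6 × 240 = 1440 mm².
F_nw = 0.6 F_EXX = 330 MPa.
φR_n = 0.75 × 330 × 1440 × 10⁻³ = 356.4 kN.

φR_n ≈ 356 kN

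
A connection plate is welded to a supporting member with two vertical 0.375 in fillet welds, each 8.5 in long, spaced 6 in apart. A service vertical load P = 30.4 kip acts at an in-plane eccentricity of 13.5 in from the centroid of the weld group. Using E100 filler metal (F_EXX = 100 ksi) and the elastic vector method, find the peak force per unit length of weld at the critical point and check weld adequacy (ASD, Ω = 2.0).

f_max ≈ 9.5 kip/in; NOT adequate

Total weld length L_w = 17 in. Treat welds as unit-width lines.
Polar moment about centroid: J = 2[d³/12 + d(b/2)²] = 2[8.5³/12 + 8.5×3²] = 255.4 in³.
Direct shear f_v = P/L_w = 30.4 / 17 = 1.788 kip/in (vertical).
Torsion M = P·e = 30.4 × 13.5 = 410.4 kip·in.
Critical point at (x, y) = (3, 4.25) from centroid. f_tx = M·y/J = 6.831 kip/in; f_ty = M·x/J = 4.822 kip/in.
Resultant f_max = √[f_tx² + (f_v + f_ty)²] = √[6.831² + (1.788 + 4.822)²] = 9.505 kip/in.
Capacity per unit length: r_n/Ω = (1/2.0) × 0.6 × 100 × (0.707 × 0.375) = 7.954 kip/in.
9.505 > 7.954 → NOT adequate.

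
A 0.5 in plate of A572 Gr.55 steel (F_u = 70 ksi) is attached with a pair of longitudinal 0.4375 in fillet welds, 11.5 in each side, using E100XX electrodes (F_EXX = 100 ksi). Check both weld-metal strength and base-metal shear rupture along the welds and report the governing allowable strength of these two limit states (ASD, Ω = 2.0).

t_e = 0.707 × 0.4375 = 0.3093 in; L = 23 in.
Weld metal: R_n/Ω = (1/2.0) × 0.6 × 100 × 0.3093 × 23 = 213.4 kips.
Base metal (shear rupture): R_n/Ω = (1/2.0) × 0.6 × 70 × 0.5 × 23 = 241.5 kips.
Governing: weld metal.

R_n/Ω ≈ 213 kips (weld metal governs)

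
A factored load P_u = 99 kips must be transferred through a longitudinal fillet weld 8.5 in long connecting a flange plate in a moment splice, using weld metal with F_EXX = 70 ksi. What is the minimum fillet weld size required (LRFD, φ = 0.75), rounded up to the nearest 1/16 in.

Total weld length L = 8.5 in.
Required throat t_e = P_u / (φ × 0.6 F_EXX × L) = 99 / (0.75 × 0.6 × 70 × 8.5) = 0.3697 in.
Required leg w = t_e / 0.707 = 0.523 in → use 9/16 in.

w = 9/16 in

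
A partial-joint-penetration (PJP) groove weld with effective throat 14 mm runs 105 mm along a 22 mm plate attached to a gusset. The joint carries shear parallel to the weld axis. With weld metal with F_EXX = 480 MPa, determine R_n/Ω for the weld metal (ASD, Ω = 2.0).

R_n/Ω ≈ 212 kN

Effective throat (given) t_e = 14 mm.
A_we = 14 × 105 = 1470 mm².
F_nw = 0.6 F_EXX = 288 MPa.
R_n/Ω = (288 × 1470) / 2.0 × 10⁻³ = 211.7 kN.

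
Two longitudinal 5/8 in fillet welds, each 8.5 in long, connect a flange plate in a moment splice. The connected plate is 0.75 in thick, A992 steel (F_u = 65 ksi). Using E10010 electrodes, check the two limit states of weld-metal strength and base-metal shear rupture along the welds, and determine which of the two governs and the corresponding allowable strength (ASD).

R_n/Ω ≈ 225 kips (weld metal governs)

E100XX → F_EXX = 100 ksi.
t_e = 0.707 × 0.625 = 0.4419 in; L = 17 in.
Weld metal: R_n/Ω = (1/2.0) × 0.6 × 100 × 0.4419 × 17 = 225.4 kips.
Base metal (shear rupture): R_n/Ω = (1/2.0) × 0.6 × 65 × 0.75 × 17 = 248.6 kips.
Governing: weld metal.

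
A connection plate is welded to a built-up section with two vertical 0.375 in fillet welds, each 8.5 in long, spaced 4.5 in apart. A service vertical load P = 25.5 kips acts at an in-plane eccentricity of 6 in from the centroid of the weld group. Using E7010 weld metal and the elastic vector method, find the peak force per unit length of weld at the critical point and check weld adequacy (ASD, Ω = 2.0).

E70XX → F_EXX = 70 ksi.
Total weld length L_w = 17 in. Treat welds as unit-width lines.
Polar moment about centroid: J = 2[d³/12 + d(b/2)²] = 2[8.5³/12 + 8.5×2.25²] = 188.4 in³.
Direct shear f_v = P/L_w = 25.5 / 17 = 1.5 kip/in (vertical).
Torsion M = P·e = 25.5 × 6 = 153 kip·in.
Critical point at (x, y) = (2.25, 4.25) from centroid. f_tx = M·y/J = 3.451 kip/in; f_ty = M·x/J = 1.827 kip/in.
Resultant f_max = √[f_tx² + (f_v + f_ty)²] = √[3.451² + (1.5 + 1.827)²] = 4.794 kip/in.
Capacity per unit length: r_n/Ω = (1/2.0) × 0.6 × 70 × (0.707 × 0.375) = 5.568 kip/in.
4.794 ≤ 5.568 → adequate.

f_max ≈ 4.79 kip/in; adequate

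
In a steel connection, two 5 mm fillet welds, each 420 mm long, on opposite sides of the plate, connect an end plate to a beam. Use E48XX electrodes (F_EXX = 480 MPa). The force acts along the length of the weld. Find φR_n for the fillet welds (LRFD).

Effective throat t_e = 0.707 × 5 = 3.535 mm.
Total length L = 840 mm; A_we = 3.535 × 840 = 2969 mm².
F_nw = 0.6 F_EXX = 0.6 × 480 = 288 MPa.
φR_n = 0.75 × 288 × 2969 × 10⁻³ = 641.4 kN.

φR_n ≈ 641 kN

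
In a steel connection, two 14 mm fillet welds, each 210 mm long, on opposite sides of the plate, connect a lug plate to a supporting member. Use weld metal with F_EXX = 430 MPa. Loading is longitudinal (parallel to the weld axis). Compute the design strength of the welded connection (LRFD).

Effective throat t_e = 0.707 × 14 = 9.898 mm.
Total length L = 420 mm; A_we = 9.898 × 420 = 4157 mm².
F_nw = 0.6 F_EXX = 0.6 × 430 = 258 MPa.
φR_n = 0.75 × 258 × 4157 × 10⁻³ = 804.4 kN.

φR_n ≈ 804 kN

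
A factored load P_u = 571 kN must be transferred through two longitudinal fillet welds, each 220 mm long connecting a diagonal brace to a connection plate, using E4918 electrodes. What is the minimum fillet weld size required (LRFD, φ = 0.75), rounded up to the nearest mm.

E49XX → F_EXX = 490 MPa.
Total weld length L = 440 mm.
Required throat t_e = P_u / (φ × 0.6 F_EXX × L) = 571 / (0.75 × 0.6 × 490 × 440 × 10⁻³) = 5.885 mm.
Required leg w = t_e / 0.707 = 8.324 mm → use 9 mm.

w = 9 mm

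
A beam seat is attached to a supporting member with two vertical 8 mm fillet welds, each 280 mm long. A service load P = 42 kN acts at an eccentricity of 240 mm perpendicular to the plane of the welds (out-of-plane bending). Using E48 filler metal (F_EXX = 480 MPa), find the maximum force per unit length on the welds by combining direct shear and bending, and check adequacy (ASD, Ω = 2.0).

f_max ≈ 393 N/mm; adequate

L_w = 2 × 280 = 560 mm; section modulus (unit throat) S = 2 × L²/6 = 26130 mm².
Direct shear f_v = P/L_w = 42×10³/560 = 75 N/mm.
Moment M = P × e = 42×10³ × 240 = 10080000 N·mm; bending f_b = M/S = 385.7 N/mm.
f_max = √(f_v² + f_b²) = √(75² + 385.7²) = 392.9 N/mm.
r_n/Ω = (1/2.0) × 0.6 × 480 × (0.707 × 8) = 814.5 N/mm → adequate.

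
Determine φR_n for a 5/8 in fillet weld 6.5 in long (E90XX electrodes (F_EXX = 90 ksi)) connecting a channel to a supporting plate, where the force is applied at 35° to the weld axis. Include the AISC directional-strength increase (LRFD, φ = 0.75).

φR_n ≈ 142 kips

t_e = 0.707 × 0.625 = 0.4419 in; A_we = 0.4419 × 6.5 = 2.872 in².
Directional factor: 1.0 + 0.5 sin^1.5(35°) = 1.217.
F_nw = 0.6 × 90 × 1.217 = 65.73 ksi.
φR_n = 0.75 × 65.73 × 2.872 = 141.6 kips.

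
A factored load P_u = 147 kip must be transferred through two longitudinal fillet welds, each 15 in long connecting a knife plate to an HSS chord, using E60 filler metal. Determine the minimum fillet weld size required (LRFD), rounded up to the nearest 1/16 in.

w = 5/16 in

E60XX → F_EXX = 60 ksi.
Total weld length L = 30 in.
Required throat t_e = P_u / (φ × 0.6 F_EXX × L) = 147 / (0.75 × 0.6 × 60 × 30) = 0.1815 in.
Required leg w = t_e / 0.707 = 0.2567 in → use 5/16 in.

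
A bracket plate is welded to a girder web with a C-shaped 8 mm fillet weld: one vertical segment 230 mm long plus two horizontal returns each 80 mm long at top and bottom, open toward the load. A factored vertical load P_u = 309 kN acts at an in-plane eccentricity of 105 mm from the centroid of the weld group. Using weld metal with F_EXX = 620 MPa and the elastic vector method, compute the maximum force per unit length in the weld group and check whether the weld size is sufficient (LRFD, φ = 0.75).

f_max ≈ 1790 N/mm; NOT adequate

Total weld length L_w = 390 mm. Treat welds as unit-width lines.
Centroid: x̄ = 2×80×40 / 390 = 16.41 mm from the vertical weld.
Polar moment about centroid: J = I_x + I_y = [230³/12 + 2×80×115²] + [230×16.41² + 2(80³/12 + 80×23.59²)] = 3366000 mm³.
Direct shear f_v = P/L_w = 309×10³ / 390 = 792.3 N/mm (vertical).
Torsion M = P·e = 309×10³ × 105 = 32445000 N·mm.
Critical point at (x, y) = (63.59, 115) from centroid. f_tx = M·y/J = 1108 N/mm; f_ty = M·x/J = 612.9 N/mm.
Resultant f_max = √[f_tx² + (f_v + f_ty)²] = √[1108² + (792.3 + 612.9)²] = 1790 N/mm.
Capacity per unit length: φr_n = 0.75 × 0.6 × 620 × (0.707 × 8) = 1578 N/mm.
1790 > 1578 → NOT adequate.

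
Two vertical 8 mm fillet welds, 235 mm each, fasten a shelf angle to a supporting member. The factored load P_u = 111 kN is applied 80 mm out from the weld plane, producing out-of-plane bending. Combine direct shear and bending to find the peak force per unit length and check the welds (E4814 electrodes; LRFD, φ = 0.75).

f_max ≈ 537 N/mm; adequate

E48XX → F_EXX = 480 MPa.
L_w = 2 × 235 = 470 mm; section modulus (unit throat) S = 2 × L²/6 = 18410 mm².
Direct shear f_v = P/L_w = 111×10³/470 = 236.2 N/mm.
Moment M = P × e = 111×10³ × 80 = 8880000 N·mm; bending f_b = M/S = 482.4 N/mm.
f_max = √(f_v² + f_b²) = √(236.2² + 482.4²) = 537.1 N/mm.
φr_n = 0.75 × 0.6 × 480 × (0.707 × 8) = 1222 N/mm → adequate.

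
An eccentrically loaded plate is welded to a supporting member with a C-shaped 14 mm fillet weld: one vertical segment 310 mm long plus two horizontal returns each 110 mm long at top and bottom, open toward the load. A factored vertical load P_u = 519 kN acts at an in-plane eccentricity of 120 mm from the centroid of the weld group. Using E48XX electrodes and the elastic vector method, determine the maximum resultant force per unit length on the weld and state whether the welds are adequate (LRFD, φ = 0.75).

f_max ≈ 1990 N/mm; adequate

E48XX → F_EXX = 480 MPa.
Total weld length L_w = 530 mm. Treat welds as unit-width lines.
Centroid: x̄ = 2×110×55 / 530 = 22.83 mm from the vertical weld.
Polar moment about centroid: J = I_x + I_y = [310³/12 + 2×110×155²] + [310×22.83² + 2(110³/12 + 110×32.17²)] = 8379000 mm³.
Direct shear f_v = P/L_w = 519×10³ / 530 = 979.2 N/mm (vertical).
Torsion M = P·e = 519×10³ × 120 = 62280000 N·mm.
Critical point at (x, y) = (87.17, 155) from centroid. f_tx = M·y/J = 1152 N/mm; f_ty = M·x/J = 647.9 N/mm.
Resultant f_max = √[f_tx² + (f_v + f_ty)²] = √[1152² + (979.2 + 647.9)²] = 1994 N/mm.
Capacity per unit length: φr_n = 0.75 × 0.6 × 480 × (0.707 × 14) = 2138 N/mm.
1994 ≤ 2138 → adequate.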